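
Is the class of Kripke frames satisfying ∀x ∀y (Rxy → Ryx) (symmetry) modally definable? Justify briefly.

Definable; q → □◇q defines it

Yes: it is symmetry, defined by the B schema q → □◇q.
Suppose q→□◇q is valid. Take Rxy and set V(q)={x}. Then q at x, so □◇q at x, so ◇q at y, so some z with Ryz has q; z=x, i.e. Ryx.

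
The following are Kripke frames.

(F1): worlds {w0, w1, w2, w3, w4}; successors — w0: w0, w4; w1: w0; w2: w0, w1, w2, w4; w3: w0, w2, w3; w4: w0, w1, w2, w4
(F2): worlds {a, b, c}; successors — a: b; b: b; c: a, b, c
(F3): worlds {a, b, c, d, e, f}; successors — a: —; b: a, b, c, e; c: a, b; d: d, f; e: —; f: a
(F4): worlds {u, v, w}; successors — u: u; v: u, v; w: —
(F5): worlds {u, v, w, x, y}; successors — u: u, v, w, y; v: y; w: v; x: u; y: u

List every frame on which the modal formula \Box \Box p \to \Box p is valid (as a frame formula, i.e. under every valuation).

Frame correspondent (Sahlqvist): \forall x \forall y (Rxy \to \exists z (Rxz \wedge Rzy)) — i.e. density.
(F1): satisfies the condition.
(F2): satisfies the condition.
(F3): fails — Rfa but no z with Rfz and Rza.
(F4): satisfies the condition.
(F5): fails — Rwv but no z with Rwz and Rzv.
Valid on: (F1), (F2), (F4).

(F1), (F2), (F4)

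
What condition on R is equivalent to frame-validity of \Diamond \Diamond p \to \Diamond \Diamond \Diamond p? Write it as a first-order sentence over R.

This is a Sahlqvist (Geach-type) schema ◇^2□^0p → □^0◇^3p.
First-order correspondent: \forall x \forall y (x R^2 y \to \exists w (y = w \wedge x R^3 w)).

\forall x \forall y (x R^2 y \to \exists w (y = w \wedge x R^3 w))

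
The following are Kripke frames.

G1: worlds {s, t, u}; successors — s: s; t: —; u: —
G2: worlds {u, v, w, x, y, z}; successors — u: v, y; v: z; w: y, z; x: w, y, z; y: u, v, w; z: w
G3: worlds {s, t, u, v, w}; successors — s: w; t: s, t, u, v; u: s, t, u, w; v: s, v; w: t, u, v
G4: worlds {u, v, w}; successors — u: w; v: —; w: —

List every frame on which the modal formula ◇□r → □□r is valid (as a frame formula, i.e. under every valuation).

Frame correspondent (Sahlqvist): ∀x ∀y ∀z ((xRy ∧ xR²z) → ∃w (yRw ∧ z = w)) — i.e. a generalized confluence (Geach) condition.
G1: ✓.
G2: fails — uRv, uR²u but no t with vRt and u=t.
G3: fails — tRs, tR²s but no w* with sRw* and s=w*.
G4: ✓.

G1, G4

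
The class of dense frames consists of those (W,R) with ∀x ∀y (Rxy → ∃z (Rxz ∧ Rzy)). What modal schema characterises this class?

□□ψ → □ψ

This is density; the standard corresponding axiom is C4: □□ψ → □ψ.
Suppose □□ψ→□ψ is valid. Take Rxy and set V(ψ)={w : xR²w}. Then □□ψ at x, so □ψ at x, so ψ at y, i.e. ∃z(Rxz∧Rzy).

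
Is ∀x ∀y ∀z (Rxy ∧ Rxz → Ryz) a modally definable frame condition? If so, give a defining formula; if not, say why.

Yes — defined by ◇p → □◇p

Yes: it is the Euclidean property, defined by the 5 schema ◇p → □◇p.
Suppose ◇p→□◇p is valid. Take Rxy, Rxz and set V(p)={y}. Then ◇p at x, so □◇p at x, so ◇p at z, so some w with Rzw has p; w=y, i.e. Rzy. By symmetry of the argument, Ryz.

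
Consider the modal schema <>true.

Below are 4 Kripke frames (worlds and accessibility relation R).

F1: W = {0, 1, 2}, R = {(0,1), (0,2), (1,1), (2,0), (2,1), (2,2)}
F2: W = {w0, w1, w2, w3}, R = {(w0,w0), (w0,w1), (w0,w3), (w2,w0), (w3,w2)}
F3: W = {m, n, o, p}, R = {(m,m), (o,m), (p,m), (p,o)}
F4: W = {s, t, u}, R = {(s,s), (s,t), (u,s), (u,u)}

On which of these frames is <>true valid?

Frame correspondent (Sahlqvist): forall x exists y Rxy — i.e. seriality.
F1: condition met.
F2: fails — world w1 has no successor.
F3: fails — world n has no successor.
F4: fails — world t has no successor.
Valid on: F1.

F1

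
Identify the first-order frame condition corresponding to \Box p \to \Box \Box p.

Suppose □p→□□p is valid. Take Rxy, Ryz and set V(p)={w : Rxw}. Then □p at x, so □□p at x, so □p at y, so p at z, i.e. Rxz.

Transitivity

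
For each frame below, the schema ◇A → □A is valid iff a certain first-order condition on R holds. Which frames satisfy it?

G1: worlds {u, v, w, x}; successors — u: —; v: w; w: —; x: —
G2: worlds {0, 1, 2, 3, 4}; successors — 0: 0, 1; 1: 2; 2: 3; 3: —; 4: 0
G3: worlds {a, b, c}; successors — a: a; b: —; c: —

G1, G3

The schema corresponds to partial functionality: ∀x ∀y ∀z (Rxy ∧ Rxz → y = z).
G1: condition met.
G2: fails — 0 sees both 0 and 1.
G3: condition met.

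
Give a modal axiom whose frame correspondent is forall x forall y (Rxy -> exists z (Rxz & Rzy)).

This is density; the standard corresponding axiom is C4: □□s → □s.
Suppose □□s→□s is valid. Take Rxy and set V(s)={w : xR²w}. Then □□s at x, so □s at x, so s at y, i.e. ∃z(Rxz∧Rzy).

□□s → □s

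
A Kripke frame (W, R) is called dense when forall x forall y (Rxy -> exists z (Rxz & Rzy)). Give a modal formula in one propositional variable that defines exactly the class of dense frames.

□□p → □p

This is density; the standard corresponding axiom is C4: □□p → □p.
Suppose □□p→□p is valid. Take Rxy and set V(p)={w : xR²w}. Then □□p at x, so □p at x, so p at y, i.e. ∃z(Rxz∧Rzy).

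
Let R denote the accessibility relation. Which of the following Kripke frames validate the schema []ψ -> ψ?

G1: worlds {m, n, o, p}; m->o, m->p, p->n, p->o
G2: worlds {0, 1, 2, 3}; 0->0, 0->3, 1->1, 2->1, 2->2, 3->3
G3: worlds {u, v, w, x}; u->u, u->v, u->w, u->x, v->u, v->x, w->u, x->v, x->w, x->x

G2

Frame correspondent (Sahlqvist): forall x Rxx — i.e. reflexivity.
G1: fails — world m does not see itself.
G2: holds.
G3: fails — world v does not see itself.
Valid on: G2.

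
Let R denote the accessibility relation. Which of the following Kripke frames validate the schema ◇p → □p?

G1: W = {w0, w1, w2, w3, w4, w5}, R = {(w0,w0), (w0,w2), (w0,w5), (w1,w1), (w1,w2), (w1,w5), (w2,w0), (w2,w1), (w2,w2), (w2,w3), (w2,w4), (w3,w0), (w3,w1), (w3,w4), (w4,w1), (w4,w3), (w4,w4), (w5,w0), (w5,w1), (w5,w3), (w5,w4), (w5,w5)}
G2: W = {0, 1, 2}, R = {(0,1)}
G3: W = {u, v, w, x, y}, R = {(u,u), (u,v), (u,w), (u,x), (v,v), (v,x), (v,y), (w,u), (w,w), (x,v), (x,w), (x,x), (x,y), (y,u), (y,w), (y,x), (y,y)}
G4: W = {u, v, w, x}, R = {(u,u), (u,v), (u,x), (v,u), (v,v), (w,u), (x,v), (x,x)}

G2

This is the axiom for partial functionality; its first-order frame correspondent is ∀x ∀y ∀z (Rxy ∧ Rxz → y = z).
G1: fails — w0 sees both w0 and w2.
G2: satisfies the condition.
G3: fails — u sees both u and v.
G4: fails — u sees both u and v.
Valid on: G2.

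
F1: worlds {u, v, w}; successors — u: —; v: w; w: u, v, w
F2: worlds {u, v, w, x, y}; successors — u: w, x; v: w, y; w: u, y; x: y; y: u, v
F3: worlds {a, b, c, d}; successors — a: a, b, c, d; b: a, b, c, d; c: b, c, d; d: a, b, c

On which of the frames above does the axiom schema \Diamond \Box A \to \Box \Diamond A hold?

Frame correspondent (Sahlqvist): \forall x \forall y \forall z (Rxy \wedge Rxz \to \exists w (Ryw \wedge Rzw)) — i.e. convergence.
F1: fails — Rww and Rwu but w and u have no common successor.
F2: fails — Rwu and Rwy but u and y have no common successor.
F3: holds.

F3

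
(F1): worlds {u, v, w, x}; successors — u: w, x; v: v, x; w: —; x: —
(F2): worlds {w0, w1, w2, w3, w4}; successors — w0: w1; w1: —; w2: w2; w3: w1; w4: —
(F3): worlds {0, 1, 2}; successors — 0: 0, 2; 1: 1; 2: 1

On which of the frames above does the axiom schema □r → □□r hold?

(F1), (F2)

This is the axiom for transitivity; its first-order frame correspondent is ∀x ∀y ∀z (Rxy ∧ Ryz → Rxz).
(F1): ✓.
(F2): ✓.
(F3): fails — R02 and R21 but not R01.
Valid on: (F1), (F2).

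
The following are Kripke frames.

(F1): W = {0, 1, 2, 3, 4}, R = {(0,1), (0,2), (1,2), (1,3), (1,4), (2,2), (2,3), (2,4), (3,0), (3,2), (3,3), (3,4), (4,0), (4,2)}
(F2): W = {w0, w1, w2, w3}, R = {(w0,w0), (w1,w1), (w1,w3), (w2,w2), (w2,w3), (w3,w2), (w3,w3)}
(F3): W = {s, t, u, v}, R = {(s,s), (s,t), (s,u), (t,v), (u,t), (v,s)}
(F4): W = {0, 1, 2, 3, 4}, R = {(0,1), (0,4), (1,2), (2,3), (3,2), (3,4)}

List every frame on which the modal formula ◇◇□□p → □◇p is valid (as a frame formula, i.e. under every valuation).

(F1), (F2)

Frame correspondent (Sahlqvist): ∀x ∀y ∀z ((xR²y ∧ xRz) → ∃w (yR²w ∧ zRw)) — i.e. a generalized confluence (Geach) condition.
(F1): satisfies the condition.
(F2): satisfies the condition.
(F3): fails — sR²t, sRt but no w with tR²w and tRw.
(F4): fails — 0R²2, 0R4 but no w with 2R²w and 4Rw.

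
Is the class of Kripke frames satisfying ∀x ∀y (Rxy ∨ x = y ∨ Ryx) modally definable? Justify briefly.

Any modally definable frame class is closed under disjoint unions.
Take 3 disjoint single-world reflexive frames: each is trivially connected, but their disjoint union has 3 worlds with no edge between distinct components, so it is not connected.
So the class is not modally definable.

No — not modally definable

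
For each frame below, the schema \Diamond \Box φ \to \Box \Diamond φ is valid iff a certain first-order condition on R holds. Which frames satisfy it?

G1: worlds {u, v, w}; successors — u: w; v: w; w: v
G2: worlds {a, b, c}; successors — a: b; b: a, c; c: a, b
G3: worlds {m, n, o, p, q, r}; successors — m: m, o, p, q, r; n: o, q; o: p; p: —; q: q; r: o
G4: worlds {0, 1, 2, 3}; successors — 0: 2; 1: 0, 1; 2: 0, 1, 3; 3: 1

The schema corresponds to convergence: \forall x \forall y \forall z (Rxy \wedge Rxz \to \exists w (Ryw \wedge Rzw)).
G1: ✓.
G2: fails — Rcb and Rca but b and a have no common successor.
G3: fails — Rmr and Rmo but r and o have no common successor.
G4: fails — R10 and R11 but 0 and 1 have no common successor.
Valid on: G1.

G1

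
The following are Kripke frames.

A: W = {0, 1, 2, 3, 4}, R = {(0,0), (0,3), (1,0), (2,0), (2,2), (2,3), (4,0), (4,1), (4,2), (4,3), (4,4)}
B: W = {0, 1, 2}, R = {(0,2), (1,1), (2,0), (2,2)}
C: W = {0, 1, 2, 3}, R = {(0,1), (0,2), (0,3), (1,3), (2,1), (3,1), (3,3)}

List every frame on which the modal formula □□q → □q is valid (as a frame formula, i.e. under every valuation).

The schema corresponds to density: ∀x ∀y (Rxy → ∃z (Rxz ∧ Rzy)).
A: ✓.
B: ✓.
C: fails — R02 but no z with R0z and Rz2.

A, B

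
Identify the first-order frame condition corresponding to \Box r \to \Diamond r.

seriality

Suppose □r→◇r is valid. At any x set V(r)=W. Then □r at x, so ◇r at x, so x has a successor.
The converse is a direct semantic check.
So the correspondent is seriality.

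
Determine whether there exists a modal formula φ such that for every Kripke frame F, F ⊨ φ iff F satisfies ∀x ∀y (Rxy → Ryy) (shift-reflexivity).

This is a Sahlqvist condition; the T□ axiom □(□p → p) defines it.

Yes, by □(□p → p)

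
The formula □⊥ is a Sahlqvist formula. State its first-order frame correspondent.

□⊥ is valid iff no world has any successor (otherwise □⊥ fails at any world with one).

Emptiness of R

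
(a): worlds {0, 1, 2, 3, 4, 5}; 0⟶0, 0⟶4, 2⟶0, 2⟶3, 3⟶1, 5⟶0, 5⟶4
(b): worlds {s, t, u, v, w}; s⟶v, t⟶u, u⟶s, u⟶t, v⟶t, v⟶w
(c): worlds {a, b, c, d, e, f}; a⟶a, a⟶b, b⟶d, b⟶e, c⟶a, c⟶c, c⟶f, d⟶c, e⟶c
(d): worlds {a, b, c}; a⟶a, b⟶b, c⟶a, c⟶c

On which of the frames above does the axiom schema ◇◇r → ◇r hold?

Frame correspondent (Sahlqvist): ∀x ∀y ∀z (Rxy ∧ Ryz → Rxz) — i.e. transitivity.
(a): fails — R23 and R31 but not R21.
(b): fails — Rut and Rtu but not Ruu.
(c): fails — Rdc and Rcf but not Rdf.
(d): condition met.

(d)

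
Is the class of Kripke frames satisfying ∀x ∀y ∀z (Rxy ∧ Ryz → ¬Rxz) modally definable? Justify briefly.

No

If a class were modally definable it would be closed under surjective bounded morphisms (Goldblatt–Thomason).
The 3-cycle (worlds s,t,u with s→t→u→s) is intransitive. Mapping every world to a single reflexive point • is a surjective bounded morphism; the reflexive point is not intransitive (R••∧R•• but R••).
So the class is not modally definable.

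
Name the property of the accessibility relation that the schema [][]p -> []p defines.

Suppose □□p→□p is valid. Take Rxy and set V(p)={w : xR²w}. Then □□p at x, so □p at x, so p at y, i.e. ∃z(Rxz∧Rzy).

density: forall x forall y (Rxy -> exists z (Rxz & Rzy))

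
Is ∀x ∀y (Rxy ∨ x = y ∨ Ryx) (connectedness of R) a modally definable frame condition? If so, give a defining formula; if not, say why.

No — not modally definable

If a class were modally definable it would be closed under disjoint unions (Goldblatt–Thomason).
Take 3 disjoint single-world reflexive frames: each is trivially connected, but their disjoint union has 3 worlds with no edge between distinct components, so it is not connected.
So no modal formula (or set of formulas) defines exactly the connected frames.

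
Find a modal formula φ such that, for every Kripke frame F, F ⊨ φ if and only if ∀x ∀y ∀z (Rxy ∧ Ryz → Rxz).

This is transitivity; the standard corresponding axiom is 4: □ψ → □□ψ.
Suppose □ψ→□□ψ is valid. Take Rxy, Ryz and set V(ψ)={w : Rxw}. Then □ψ at x, so □□ψ at x, so □ψ at y, so ψ at z, i.e. Rxz.

□ψ → □□ψ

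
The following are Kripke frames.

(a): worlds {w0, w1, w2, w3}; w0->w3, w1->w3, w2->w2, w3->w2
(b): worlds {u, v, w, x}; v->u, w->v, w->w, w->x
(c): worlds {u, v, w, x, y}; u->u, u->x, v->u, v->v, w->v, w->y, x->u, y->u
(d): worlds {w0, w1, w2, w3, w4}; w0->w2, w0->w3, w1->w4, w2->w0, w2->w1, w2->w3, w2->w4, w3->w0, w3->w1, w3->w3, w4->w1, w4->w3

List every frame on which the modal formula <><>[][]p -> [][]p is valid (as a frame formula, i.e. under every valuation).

(a)

Frame correspondent (Sahlqvist): forall x forall y forall z ((x R^2 y & x R^2 z) -> exists w (y R^2 w & z = w)) — i.e. a generalized confluence (Geach) condition.
(a): satisfies the condition.
(b): fails — wR²u, wR²u but no t with uR²t and u=t.
(c): fails — vR²u, vR²v but no t with uR²t and v=t.
(d): fails — w0R²w1, w0R²w0 but no w with w1R²w and w0=w.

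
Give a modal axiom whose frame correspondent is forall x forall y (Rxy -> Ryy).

□(□p → p)

A defining formula is □(□p → p) (the T□ axiom).
Suppose □(□p→p) is valid. Take Rxy and set V(p)={w : Ryw}. Then at y, □p holds; since □(□p→p) at x, □p→p at y, so p at y, i.e. Ryy.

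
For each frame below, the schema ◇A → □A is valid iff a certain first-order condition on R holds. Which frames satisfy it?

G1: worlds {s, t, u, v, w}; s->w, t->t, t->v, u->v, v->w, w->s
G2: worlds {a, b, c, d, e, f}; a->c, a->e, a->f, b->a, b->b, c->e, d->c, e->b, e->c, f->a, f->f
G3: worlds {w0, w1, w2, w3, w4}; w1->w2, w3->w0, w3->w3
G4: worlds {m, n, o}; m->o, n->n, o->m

This is the axiom for partial functionality; its first-order frame correspondent is ∀x ∀y ∀z (Rxy ∧ Rxz → y = z).
G1: fails — t sees both t and v.
G2: fails — a sees both c and e.
G3: fails — w3 sees both w0 and w3.
G4: holds.

G4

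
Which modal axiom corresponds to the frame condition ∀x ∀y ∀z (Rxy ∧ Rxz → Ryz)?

◇p → □◇p

This is the Euclidean property; the standard corresponding axiom is 5: ◇p → □◇p.
Suppose ◇p→□◇p is valid. Take Rxy, Rxz and set V(p)={y}. Then ◇p at x, so □◇p at x, so ◇p at z, so some w with Rzw has p; w=y, i.e. Rzy. By symmetry of the argument, Ryz.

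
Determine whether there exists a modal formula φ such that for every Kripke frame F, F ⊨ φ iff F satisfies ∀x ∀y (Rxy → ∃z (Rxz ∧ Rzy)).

Yes — defined by □□q → □q

The condition is density. A defining modal formula is □□q → □q.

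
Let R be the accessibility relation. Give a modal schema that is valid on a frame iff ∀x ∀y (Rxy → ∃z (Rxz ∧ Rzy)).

□□r → □r

A defining formula is □□r → □r (the C4 axiom).
Suppose □□r→□r is valid. Take Rxy and set V(r)={w : xR²w}. Then □□r at x, so □r at x, so r at y, i.e. ∃z(Rxz∧Rzy).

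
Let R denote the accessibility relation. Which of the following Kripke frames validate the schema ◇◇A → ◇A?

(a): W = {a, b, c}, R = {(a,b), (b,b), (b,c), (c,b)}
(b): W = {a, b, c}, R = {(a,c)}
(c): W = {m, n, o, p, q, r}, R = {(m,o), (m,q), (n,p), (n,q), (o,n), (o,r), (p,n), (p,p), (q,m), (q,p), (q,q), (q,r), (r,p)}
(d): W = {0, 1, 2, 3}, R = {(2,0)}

This is the axiom for transitivity; its first-order frame correspondent is ∀x ∀y ∀z (Rxy ∧ Ryz → Rxz).
(a): fails — Rab and Rbc but not Rac.
(b): satisfies the condition.
(c): fails — Ron and Rnq but not Roq.
(d): satisfies the condition.

(b), (d)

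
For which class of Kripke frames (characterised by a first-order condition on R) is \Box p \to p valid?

reflexivity

Suppose □p→p is valid. At any x set V(p)={w : Rxw}. Then □p holds at x, so p holds at x, i.e. Rxx.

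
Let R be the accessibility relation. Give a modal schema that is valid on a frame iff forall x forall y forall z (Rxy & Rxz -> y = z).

◇q → □q

This is partial functionality; the standard corresponding axiom is CD: ◇q → □q.
Suppose ◇q→□q is valid. Take Rxy, Rxz and set V(q)={y}. Then ◇q at x, so □q at x, so q at z, i.e. z=y.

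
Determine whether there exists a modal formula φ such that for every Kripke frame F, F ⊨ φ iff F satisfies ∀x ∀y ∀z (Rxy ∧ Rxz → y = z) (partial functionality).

This is a Sahlqvist condition; the CD axiom ◇p → □p defines it.
Suppose ◇p→□p is valid. Take Rxy, Rxz and set V(p)={y}. Then ◇p at x, so □p at x, so p at z, i.e. z=y.

Yes — defined by ◇p → □p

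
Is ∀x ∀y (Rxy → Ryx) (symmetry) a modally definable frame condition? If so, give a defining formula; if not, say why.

Yes — defined by p → □◇p

Yes: it is symmetry, defined by the B schema p → □◇p.
Suppose p→□◇p is valid. Take Rxy and set V(p)={x}. Then p at x, so □◇p at x, so ◇p at y, so some z with Ryz has p; z=x, i.e. Ryx.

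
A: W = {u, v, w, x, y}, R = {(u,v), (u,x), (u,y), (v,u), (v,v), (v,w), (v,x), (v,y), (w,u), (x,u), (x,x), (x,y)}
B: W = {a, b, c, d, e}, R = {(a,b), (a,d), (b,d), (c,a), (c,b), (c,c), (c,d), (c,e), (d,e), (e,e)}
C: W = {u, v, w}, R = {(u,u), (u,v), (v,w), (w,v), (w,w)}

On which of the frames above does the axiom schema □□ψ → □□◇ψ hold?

Frame correspondent (Sahlqvist): ∀x ∀z (xR²z → ∃w (xR²w ∧ zRw)) — i.e. a generalized confluence (Geach) condition.
A: fails — uR²y but no t with uR²t and yRt.
B: ✓.
C: ✓.
Valid on: B, C.

B, C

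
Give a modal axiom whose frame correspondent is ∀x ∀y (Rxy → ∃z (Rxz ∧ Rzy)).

A defining formula is □□q → □q (the C4 axiom).
Suppose □□q→□q is valid. Take Rxy and set V(q)={w : xR²w}. Then □□q at x, so □q at x, so q at y, i.e. ∃z(Rxz∧Rzy).

□□q → □q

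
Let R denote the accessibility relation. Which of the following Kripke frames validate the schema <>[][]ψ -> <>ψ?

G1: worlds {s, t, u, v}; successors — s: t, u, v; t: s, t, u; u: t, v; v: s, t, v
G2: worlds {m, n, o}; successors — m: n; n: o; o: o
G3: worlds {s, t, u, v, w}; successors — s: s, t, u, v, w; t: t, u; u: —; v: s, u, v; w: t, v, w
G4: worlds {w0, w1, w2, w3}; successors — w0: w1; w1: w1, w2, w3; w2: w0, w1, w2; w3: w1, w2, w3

Frame correspondent (Sahlqvist): forall x forall y (xRy -> exists w (y R^2 w & xRw)) — i.e. a generalized confluence (Geach) condition.
G1: condition met.
G2: fails — mRn but no w with nR²w and mRw.
G3: fails — sRu but no w* with uR²w* and sRw*.
G4: condition met.

G1, G4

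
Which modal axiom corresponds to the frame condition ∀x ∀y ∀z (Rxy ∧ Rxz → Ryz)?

This is the Euclidean property; the standard corresponding axiom is 5: ◇ψ → □◇ψ.

◇ψ → □◇ψ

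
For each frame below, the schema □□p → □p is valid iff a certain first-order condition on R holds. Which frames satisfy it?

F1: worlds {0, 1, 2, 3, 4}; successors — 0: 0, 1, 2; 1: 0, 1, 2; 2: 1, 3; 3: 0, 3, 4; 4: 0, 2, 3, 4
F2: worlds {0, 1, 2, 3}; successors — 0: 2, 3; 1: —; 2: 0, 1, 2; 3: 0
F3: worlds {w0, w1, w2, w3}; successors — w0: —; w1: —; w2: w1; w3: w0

The schema corresponds to density: ∀x ∀y (Rxy → ∃z (Rxz ∧ Rzy)).
F1: satisfies the condition.
F2: fails — R03 but no z with R0z and Rz3.
F3: fails — Rw2w1 but no z with Rw2z and Rzw1.

F1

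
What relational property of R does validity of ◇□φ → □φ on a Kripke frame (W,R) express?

the Euclidean property

This is a form of the 5 axiom.
Its frame correspondent is the Euclidean property — ∀x ∀y ∀z (Rxy ∧ Rxz → Ryz).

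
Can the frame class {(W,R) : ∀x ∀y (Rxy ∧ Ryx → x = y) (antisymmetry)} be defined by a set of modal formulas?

No — not modally definable

Any modally definable frame class is closed under surjective bounded morphisms.
The 8-cycle (worlds w0,w1,w2,w3,w4,w5,w6,w7 with w0→w1→w2→w3→w4→w5→w6→w7→w0) is antisymmetric. Sending even-indexed worlds to s and odd-indexed worlds to t is a surjective bounded morphism onto the two-world frame with s↔t, which is not antisymmetric.
So no modal formula (or set of formulas) defines exactly the antisymmetric frames.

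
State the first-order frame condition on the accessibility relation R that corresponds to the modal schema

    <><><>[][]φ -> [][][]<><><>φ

forall x forall y forall z ((x R^3 y & x R^3 z) -> exists w (y R^2 w & z R^3 w))

This is a Sahlqvist (Geach-type) schema ◇^3□^2φ → □^3◇^3φ.
Minimal-valuation argument: fix x; take any y with xR^3y and any z with xR^3z. Set V(φ) to the set of worlds R-reachable from y in exactly 2 steps. Then □^2φ holds at y, so the antecedent holds at x; validity forces ◇^3φ at z, giving a w with zR^3w and yR^2w.
First-order correspondent: forall x forall y forall z ((x R^3 y & x R^3 z) -> exists w (y R^2 w & z R^3 w)).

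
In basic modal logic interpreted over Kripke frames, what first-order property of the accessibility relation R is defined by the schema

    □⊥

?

□⊥ is valid iff no world has any successor (otherwise □⊥ fails at any world with one).

Emptiness of R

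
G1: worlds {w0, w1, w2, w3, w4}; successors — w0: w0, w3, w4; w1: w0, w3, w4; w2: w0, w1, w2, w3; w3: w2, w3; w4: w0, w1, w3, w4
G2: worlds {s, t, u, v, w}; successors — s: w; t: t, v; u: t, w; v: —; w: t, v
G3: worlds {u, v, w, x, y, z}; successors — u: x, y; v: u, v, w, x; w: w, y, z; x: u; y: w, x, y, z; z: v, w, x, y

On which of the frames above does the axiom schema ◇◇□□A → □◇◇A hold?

This is the axiom for a generalized confluence (Geach) condition; its first-order frame correspondent is ∀x ∀y ∀z ((xR²y ∧ xRz) → ∃w (yR²w ∧ zR²w)).
G1: condition met.
G2: fails — sR²v, sRw but no w* with vR²w* and wR²w*.
G3: condition met.
Valid on: G1, G3.

G1, G3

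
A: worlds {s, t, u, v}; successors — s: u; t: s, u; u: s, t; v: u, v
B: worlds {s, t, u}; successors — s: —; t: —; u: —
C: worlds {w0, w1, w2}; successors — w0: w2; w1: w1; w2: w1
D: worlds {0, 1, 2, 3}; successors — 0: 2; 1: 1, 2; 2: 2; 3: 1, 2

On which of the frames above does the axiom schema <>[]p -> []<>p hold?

Frame correspondent (Sahlqvist): forall x forall y forall z (Rxy & Rxz -> exists w (Ryw & Rzw)) — i.e. convergence.
A: fails — Rts and Rtu but s and u have no common successor.
B: satisfies the condition.
C: satisfies the condition.
D: satisfies the condition.

B, C, D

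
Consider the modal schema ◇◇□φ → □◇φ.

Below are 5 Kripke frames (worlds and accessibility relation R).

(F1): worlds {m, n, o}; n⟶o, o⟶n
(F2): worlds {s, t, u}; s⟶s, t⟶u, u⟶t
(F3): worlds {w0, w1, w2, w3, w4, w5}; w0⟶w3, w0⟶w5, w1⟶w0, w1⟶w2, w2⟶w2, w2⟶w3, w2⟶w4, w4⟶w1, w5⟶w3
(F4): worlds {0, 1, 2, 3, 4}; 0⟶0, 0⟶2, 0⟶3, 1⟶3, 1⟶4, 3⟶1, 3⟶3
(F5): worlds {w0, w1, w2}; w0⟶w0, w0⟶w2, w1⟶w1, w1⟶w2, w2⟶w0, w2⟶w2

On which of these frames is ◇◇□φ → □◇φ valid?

Frame correspondent (Sahlqvist): ∀x ∀y ∀z ((xR²y ∧ xRz) → ∃w (yRw ∧ zRw)) — i.e. a generalized confluence (Geach) condition.
(F1): fails — nR²n, nRo but no w with nRw and oRw.
(F2): fails — tR²t, tRu but no w with tRw and uRw.
(F3): fails — w0R²w3, w0Rw3 but no w with w3Rw and w3Rw.
(F4): fails — 0R²0, 0R2 but no w with 0Rw and 2Rw.
(F5): holds.
Valid on: (F5).

(F5)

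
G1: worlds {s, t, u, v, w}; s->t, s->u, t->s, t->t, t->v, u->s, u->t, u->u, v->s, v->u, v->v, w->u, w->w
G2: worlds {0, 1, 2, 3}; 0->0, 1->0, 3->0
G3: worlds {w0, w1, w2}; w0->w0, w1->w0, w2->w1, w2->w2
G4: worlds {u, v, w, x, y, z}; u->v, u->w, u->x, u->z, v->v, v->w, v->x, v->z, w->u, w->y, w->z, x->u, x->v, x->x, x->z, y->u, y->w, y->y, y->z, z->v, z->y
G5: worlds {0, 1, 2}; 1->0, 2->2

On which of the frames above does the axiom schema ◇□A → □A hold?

Frame correspondent (Sahlqvist): ∀x ∀y ∀z (Rxy ∧ Rxz → Ryz) — i.e. the Euclidean property.
G1: fails — Rst and Rsu but not Rtu.
G2: condition met.
G3: fails — Rw2w1 and Rw2w2 but not Rw1w2.
G4: fails — Ruw and Ruv but not Rwv.
G5: fails — R10 and R10 but not R00.
Valid on: G2.

G2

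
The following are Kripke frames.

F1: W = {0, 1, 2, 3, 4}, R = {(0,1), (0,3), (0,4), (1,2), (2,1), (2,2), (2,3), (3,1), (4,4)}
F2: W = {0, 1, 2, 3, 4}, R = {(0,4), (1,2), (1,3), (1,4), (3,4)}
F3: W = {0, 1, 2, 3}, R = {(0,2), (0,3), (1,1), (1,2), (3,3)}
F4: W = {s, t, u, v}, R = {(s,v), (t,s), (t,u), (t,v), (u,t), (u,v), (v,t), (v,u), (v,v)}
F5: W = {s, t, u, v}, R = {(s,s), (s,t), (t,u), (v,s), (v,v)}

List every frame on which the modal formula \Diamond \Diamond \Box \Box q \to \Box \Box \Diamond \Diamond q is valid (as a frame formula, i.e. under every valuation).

F4

This is the axiom for a generalized confluence (Geach) condition; its first-order frame correspondent is \forall x \forall y \forall z ((x R^2 y \wedge x R^2 z) \to \exists w (y R^2 w \wedge z R^2 w)).
F1: fails — 0R²1, 0R²4 but no w with 1R²w and 4R²w.
F2: fails — 1R²4, 1R²4 but no w with 4R²w and 4R²w.
F3: fails — 1R²1, 1R²2 but no w with 1R²w and 2R²w.
F4: satisfies the condition.
F5: fails — sR²s, sR²t but no w with sR²w and tR²w.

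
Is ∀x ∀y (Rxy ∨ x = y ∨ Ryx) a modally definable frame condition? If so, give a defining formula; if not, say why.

Not modally definable

Any modally definable frame class is closed under disjoint unions.
Take 2 disjoint single-world reflexive frames: each is trivially connected, but their disjoint union has 2 worlds with no edge between distinct components, so it is not connected.
So no modal formula (or set of formulas) defines exactly the connected frames.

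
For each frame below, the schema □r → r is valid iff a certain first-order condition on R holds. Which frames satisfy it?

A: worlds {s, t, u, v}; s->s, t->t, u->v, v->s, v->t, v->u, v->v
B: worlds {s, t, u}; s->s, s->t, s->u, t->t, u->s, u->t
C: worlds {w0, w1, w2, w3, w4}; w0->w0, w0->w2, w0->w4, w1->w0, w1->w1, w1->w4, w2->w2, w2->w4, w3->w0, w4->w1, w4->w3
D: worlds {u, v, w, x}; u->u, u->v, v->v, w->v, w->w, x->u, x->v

This is the axiom for reflexivity; its first-order frame correspondent is ∀x Rxx.
A: fails — world u does not see itself.
B: fails — world u does not see itself.
C: fails — world w3 does not see itself.
D: fails — world x does not see itself.

none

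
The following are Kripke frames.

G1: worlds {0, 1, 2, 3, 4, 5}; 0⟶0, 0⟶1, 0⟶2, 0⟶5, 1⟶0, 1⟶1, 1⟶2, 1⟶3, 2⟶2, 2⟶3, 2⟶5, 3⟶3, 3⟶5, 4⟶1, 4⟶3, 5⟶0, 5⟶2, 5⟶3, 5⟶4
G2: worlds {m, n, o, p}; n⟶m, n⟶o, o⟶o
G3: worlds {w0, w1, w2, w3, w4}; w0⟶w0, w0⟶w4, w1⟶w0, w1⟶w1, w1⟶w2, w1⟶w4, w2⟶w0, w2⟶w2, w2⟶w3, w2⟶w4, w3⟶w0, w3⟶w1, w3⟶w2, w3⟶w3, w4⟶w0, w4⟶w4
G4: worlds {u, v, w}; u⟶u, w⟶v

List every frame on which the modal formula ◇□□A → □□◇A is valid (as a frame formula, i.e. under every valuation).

Frame correspondent (Sahlqvist): ∀x ∀y ∀z ((xRy ∧ xR²z) → ∃w (yR²w ∧ zRw)) — i.e. a generalized confluence (Geach) condition.
G1: holds.
G2: fails — nRm, nR²o but no w with mR²w and oRw.
G3: holds.
G4: holds.
Valid on: G1, G3, G4.

G1, G3, G4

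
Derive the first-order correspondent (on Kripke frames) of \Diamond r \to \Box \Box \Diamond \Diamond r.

This is a Sahlqvist (Geach-type) schema ◇^1□^0r → □^2◇^2r.
First-order correspondent: \forall x \forall y \forall z ((xRy \wedge x R^2 z) \to \exists w (y = w \wedge z R^2 w)).

\forall x \forall y \forall z ((xRy \wedge x R^2 z) \to \exists w (y = w \wedge z R^2 w))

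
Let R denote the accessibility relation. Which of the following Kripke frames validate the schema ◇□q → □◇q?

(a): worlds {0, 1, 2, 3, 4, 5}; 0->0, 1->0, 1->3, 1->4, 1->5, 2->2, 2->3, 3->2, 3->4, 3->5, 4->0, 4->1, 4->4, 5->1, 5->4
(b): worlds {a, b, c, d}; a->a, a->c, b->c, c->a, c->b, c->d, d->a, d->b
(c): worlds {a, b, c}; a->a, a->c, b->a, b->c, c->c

(c)

This is the axiom for convergence; its first-order frame correspondent is ∀x ∀y ∀z (Rxy ∧ Rxz → ∃w (Ryw ∧ Rzw)).
(a): fails — R10 and R13 but 0 and 3 have no common successor.
(b): fails — Rcd and Rcb but d and b have no common successor.
(c): holds.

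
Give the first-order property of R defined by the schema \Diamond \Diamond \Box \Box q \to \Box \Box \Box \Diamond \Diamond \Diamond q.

\forall x \forall y \forall z ((x R^2 y \wedge x R^3 z) \to \exists w (y R^2 w \wedge z R^3 w))

This is a Sahlqvist (Geach-type) schema ◇^2□^2q → □^3◇^3q.
Minimal-valuation argument: fix x; take any y with xR^2y and any z with xR^3z. Set V(q) to the set of worlds R-reachable from y in exactly 2 steps. Then □^2q holds at y, so the antecedent holds at x; validity forces ◇^3q at z, giving a w with zR^3w and yR^2w.
First-order correspondent: \forall x \forall y \forall z ((x R^2 y \wedge x R^3 z) \to \exists w (y R^2 w \wedge z R^3 w)).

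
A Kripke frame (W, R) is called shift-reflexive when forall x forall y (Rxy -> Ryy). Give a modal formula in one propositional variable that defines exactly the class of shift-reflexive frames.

□(□r → r)

The condition is shift-reflexivity. The T□ schema □(□r → r) defines it.
Suppose □(□r→r) is valid. Take Rxy and set V(r)={w : Ryw}. Then at y, □r holds; since □(□r→r) at x, □r→r at y, so r at y, i.e. Ryy.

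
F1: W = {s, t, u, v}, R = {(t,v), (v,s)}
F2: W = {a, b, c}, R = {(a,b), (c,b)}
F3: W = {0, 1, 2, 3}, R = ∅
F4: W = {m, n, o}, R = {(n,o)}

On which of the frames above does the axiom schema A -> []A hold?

This is the axiom for a generalized confluence (Geach) condition; its first-order frame correspondent is forall x forall z (xRz -> exists w (x = w & z = w)).
F1: fails — tRv but t ≠ v.
F2: fails — aRb but a ≠ b.
F3: satisfies the condition.
F4: fails — nRo but n ≠ o.
Valid on: F3.

F3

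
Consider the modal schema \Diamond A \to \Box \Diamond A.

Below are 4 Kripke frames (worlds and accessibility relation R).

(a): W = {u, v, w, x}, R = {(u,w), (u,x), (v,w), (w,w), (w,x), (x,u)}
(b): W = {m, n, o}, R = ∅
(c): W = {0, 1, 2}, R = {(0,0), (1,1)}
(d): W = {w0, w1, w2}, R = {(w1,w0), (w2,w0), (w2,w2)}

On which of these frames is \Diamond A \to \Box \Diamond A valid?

(b), (c)

Frame correspondent (Sahlqvist): \forall x \forall y \forall z (Rxy \wedge Rxz \to Ryz) — i.e. the Euclidean property.
(a): fails — Rux and Ruw but not Rxw.
(b): condition met.
(c): condition met.
(d): fails — Rw1w0 and Rw1w0 but not Rw0w0.
Valid on: (b), (c).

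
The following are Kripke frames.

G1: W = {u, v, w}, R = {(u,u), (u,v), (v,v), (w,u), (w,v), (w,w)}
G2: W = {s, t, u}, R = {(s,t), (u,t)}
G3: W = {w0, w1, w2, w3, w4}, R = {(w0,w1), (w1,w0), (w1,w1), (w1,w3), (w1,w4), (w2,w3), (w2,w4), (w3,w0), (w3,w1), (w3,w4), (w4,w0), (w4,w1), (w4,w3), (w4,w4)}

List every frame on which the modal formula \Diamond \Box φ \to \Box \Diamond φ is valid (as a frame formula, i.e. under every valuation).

G1, G3

The schema corresponds to convergence: \forall x \forall y \forall z (Rxy \wedge Rxz \to \exists w (Ryw \wedge Rzw)).
G1: ✓.
G2: fails — Rst and Rst but t and t have no common successor.
G3: ✓.
Valid on: G1, G3.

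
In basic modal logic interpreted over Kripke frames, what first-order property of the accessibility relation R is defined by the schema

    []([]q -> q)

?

shift-reflexivity: forall x forall y (Rxy -> Ryy)

Suppose □(□q→q) is valid. Take Rxy and set V(q)={w : Ryw}. Then at y, □q holds; since □(□q→q) at x, □q→q at y, so q at y, i.e. Ryy.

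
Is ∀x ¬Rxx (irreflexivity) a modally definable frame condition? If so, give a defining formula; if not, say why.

Not definable by any modal formula

Modal frame validity is preserved under surjective bounded morphisms.
The 2-cycle (worlds w0,w1 with w0→w1→w0) is irreflexive, and the map sending every world to a single reflexive point • is a surjective bounded morphism (forth: every edge maps to (•,•); back: every world has a successor). So any modal formula valid on the 2-cycle is also valid on the reflexive point, which is not irreflexive.
So the class is not modally definable.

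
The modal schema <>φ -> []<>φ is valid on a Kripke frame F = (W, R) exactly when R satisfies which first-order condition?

The Euclidean property

This is the 5 axiom.
It corresponds to the Euclidean property: forall x forall y forall z (Rxy & Rxz -> Ryz).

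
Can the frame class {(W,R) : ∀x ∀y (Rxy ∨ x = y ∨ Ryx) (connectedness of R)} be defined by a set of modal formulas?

Modal frame validity is preserved under disjoint unions.
Take 4 disjoint single-world reflexive frames: each is trivially connected, but their disjoint union has 4 worlds with no edge between distinct components, so it is not connected.
Hence connectedness of R is not modally definable.

No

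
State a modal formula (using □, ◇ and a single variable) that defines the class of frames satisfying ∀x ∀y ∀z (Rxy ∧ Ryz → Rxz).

This is transitivity; the standard corresponding axiom is 4: □s → □□s.
Suppose □s→□□s is valid. Take Rxy, Ryz and set V(s)={w : Rxw}. Then □s at x, so □□s at x, so □s at y, so s at z, i.e. Rxz.

□s → □□s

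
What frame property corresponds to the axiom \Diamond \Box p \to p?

Equivalently (dual form): p → □◇p.
Suppose p→□◇p is valid. Take Rxy and set V(p)={x}. Then p at x, so □◇p at x, so ◇p at y, so some z with Ryz has p; z=x, i.e. Ryx.

Symmetry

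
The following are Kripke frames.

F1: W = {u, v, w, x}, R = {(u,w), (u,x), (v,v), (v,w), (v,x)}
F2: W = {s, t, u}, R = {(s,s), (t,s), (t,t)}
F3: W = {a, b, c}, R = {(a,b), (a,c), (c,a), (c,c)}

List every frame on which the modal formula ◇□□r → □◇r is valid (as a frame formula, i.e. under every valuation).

F2

This is the axiom for a generalized confluence (Geach) condition; its first-order frame correspondent is ∀x ∀y ∀z ((xRy ∧ xRz) → ∃w (yR²w ∧ zRw)).
F1: fails — uRw, uRw but no t with wR²t and wRt.
F2: ✓.
F3: fails — aRb, aRb but no w with bR²w and bRw.
Valid on: F2.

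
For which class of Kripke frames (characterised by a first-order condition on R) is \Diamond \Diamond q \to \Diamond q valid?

This schema is equivalent to the 4 axiom □q → □□q.
Its frame correspondent is transitivity — \forall x \forall y \forall z (Rxy \wedge Ryz \to Rxz).

transitivity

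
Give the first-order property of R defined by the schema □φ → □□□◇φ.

This is a Sahlqvist (Geach-type) schema ◇^0□^1φ → □^3◇^1φ.
First-order correspondent: ∀x ∀z (xR³z → ∃w (xRw ∧ zRw)).

∀x ∀z (xR³z → ∃w (xRw ∧ zRw))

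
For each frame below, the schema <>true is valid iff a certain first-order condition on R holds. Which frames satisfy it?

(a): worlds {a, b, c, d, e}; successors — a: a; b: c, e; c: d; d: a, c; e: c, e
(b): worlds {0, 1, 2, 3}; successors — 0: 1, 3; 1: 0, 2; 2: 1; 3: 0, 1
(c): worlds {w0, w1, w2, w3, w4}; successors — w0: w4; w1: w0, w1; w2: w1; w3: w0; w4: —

(a), (b)

The schema corresponds to seriality: forall x exists y Rxy.
(a): condition met.
(b): condition met.
(c): fails — world w4 has no successor.
Valid on: (a), (b).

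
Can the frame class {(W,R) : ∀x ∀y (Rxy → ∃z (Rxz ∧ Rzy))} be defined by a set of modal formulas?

Yes, by □□p → □p

Yes: it is density, defined by the C4 schema □□p → □p.
Suppose □□p→□p is valid. Take Rxy and set V(p)={w : xR²w}. Then □□p at x, so □p at x, so p at y, i.e. ∃z(Rxz∧Rzy).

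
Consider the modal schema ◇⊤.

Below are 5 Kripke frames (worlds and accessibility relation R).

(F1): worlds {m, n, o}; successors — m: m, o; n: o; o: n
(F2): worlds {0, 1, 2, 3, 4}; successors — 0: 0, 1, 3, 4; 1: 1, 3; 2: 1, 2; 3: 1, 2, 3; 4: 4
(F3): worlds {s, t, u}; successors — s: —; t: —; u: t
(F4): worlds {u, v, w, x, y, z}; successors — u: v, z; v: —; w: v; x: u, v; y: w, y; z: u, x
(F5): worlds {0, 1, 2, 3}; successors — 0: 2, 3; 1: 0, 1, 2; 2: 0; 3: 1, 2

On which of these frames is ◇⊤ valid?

This is the axiom for seriality; its first-order frame correspondent is ∀x ∃y Rxy.
(F1): satisfies the condition.
(F2): satisfies the condition.
(F3): fails — world s has no successor.
(F4): fails — world v has no successor.
(F5): satisfies the condition.
Valid on: (F1), (F2), (F5).

(F1), (F2), (F5)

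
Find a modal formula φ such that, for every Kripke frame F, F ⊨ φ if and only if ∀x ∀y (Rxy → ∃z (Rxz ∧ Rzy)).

A defining formula is □□p → □p (the C4 axiom).
Suppose □□p→□p is valid. Take Rxy and set V(p)={w : xR²w}. Then □□p at x, so □p at x, so p at y, i.e. ∃z(Rxz∧Rzy).

□□p → □p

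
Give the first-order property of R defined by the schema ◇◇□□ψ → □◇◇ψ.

∀x ∀y ∀z ((xR²y ∧ xRz) → ∃w (yR²w ∧ zR²w))

This is a Sahlqvist (Geach-type) schema ◇^2□^2ψ → □^1◇^2ψ.
First-order correspondent: ∀x ∀y ∀z ((xR²y ∧ xRz) → ∃w (yR²w ∧ zR²w)).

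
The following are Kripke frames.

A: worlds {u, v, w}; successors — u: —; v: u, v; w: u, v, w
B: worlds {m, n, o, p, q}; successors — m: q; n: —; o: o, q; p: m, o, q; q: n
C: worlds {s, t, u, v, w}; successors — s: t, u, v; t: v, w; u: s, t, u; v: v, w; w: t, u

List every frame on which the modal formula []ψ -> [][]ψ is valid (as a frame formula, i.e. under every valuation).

Frame correspondent (Sahlqvist): forall x forall y forall z (Rxy & Ryz -> Rxz) — i.e. transitivity.
A: satisfies the condition.
B: fails — Roq and Rqn but not Ron.
C: fails — Rwt and Rtv but not Rwv.

A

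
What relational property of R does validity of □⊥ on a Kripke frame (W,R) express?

□⊥ is valid iff no world has any successor (otherwise □⊥ fails at any world with one).

emptiness of R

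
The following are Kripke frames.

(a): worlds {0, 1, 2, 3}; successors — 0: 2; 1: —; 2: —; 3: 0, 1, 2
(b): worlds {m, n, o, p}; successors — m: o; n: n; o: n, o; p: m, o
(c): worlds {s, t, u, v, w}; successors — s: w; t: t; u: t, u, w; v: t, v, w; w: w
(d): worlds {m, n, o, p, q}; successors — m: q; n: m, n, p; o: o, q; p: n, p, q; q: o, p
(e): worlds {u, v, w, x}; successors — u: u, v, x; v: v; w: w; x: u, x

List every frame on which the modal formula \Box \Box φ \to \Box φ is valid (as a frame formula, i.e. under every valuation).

Frame correspondent (Sahlqvist): \forall x \forall y (Rxy \to \exists z (Rxz \wedge Rzy)) — i.e. density.
(a): fails — R31 but no z with R3z and Rz1.
(b): fails — Rpm but no z with Rpz and Rzm.
(c): satisfies the condition.
(d): fails — Rmq but no z with Rmz and Rzq.
(e): satisfies the condition.
Valid on: (c), (e).

(c), (e)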